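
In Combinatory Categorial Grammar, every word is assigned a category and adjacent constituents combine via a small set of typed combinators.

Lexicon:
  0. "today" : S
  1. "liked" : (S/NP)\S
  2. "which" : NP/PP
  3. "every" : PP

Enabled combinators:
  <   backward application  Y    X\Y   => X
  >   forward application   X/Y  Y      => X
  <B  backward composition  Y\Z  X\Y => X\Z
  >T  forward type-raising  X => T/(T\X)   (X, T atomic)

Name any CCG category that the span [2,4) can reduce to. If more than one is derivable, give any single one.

[0,4] S   >
  [0,2] S/NP   <
    [0,1] "today" : S
    [1,2] "liked" : (S/NP)\S
  [2,4] NP   >
    [2,3] "which" : NP/PP
    [3,4] "every" : PP

NP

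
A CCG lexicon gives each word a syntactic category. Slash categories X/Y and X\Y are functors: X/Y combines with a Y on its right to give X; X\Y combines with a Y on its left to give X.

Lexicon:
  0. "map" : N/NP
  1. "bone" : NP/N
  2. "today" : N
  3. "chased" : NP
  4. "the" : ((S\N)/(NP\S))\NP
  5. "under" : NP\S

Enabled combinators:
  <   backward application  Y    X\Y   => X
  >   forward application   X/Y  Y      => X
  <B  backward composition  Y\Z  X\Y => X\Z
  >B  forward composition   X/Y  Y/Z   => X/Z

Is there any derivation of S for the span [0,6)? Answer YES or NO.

YES

[0,6] S   <
  [0,3] N   >
    [0,1] "map" : N/NP
    [1,3] NP   >
      [1,2] "bone" : NP/N
      [2,3] "today" : N
  [3,6] S\N   >
    [3,5] (S\N)/(NP\S)   <
      [3,4] "chased" : NP
      [4,5] "the" : ((S\N)/(NP\S))\NP
    [5,6] "under" : NP\S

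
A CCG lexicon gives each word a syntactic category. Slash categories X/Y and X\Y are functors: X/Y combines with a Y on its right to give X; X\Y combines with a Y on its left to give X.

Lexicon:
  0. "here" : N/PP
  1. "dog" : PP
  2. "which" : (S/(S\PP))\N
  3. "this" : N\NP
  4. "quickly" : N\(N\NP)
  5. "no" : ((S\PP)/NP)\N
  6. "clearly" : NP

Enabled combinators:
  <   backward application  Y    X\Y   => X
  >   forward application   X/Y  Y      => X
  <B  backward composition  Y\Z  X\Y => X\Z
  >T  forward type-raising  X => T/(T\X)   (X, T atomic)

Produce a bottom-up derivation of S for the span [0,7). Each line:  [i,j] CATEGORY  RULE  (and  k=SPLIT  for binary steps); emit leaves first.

[0,1] N/PP  lex  "here"
[1,2] PP  lex  "dog"
[0,2] N  >  k=1
[2,3] (S/(S\PP))\N  lex  "which"
[0,3] S/(S\PP)  <  k=2
[3,4] N\NP  lex  "this"
[4,5] N\(N\NP)  lex  "quickly"
[3,5] N  <  k=4
[5,6] ((S\PP)/NP)\N  lex  "no"
[3,6] (S\PP)/NP  <  k=5
[6,7] NP  lex  "clearly"
[3,7] S\PP  >  k=6
[0,7] S  >  k=3

[0,7] S   >
  [0,3] S/(S\PP)   <
    [0,2] N   >
      [0,1] "here" : N/PP
      [1,2] "dog" : PP
    [2,3] "which" : (S/(S\PP))\N
  [3,7] S\PP   >
    [3,6] (S\PP)/NP   <
      [3,5] N   <
        [3,4] "this" : N\NP
        [4,5] "quickly" : N\(N\NP)
      [5,6] "no" : ((S\PP)/NP)\N
    [6,7] "clearly" : NP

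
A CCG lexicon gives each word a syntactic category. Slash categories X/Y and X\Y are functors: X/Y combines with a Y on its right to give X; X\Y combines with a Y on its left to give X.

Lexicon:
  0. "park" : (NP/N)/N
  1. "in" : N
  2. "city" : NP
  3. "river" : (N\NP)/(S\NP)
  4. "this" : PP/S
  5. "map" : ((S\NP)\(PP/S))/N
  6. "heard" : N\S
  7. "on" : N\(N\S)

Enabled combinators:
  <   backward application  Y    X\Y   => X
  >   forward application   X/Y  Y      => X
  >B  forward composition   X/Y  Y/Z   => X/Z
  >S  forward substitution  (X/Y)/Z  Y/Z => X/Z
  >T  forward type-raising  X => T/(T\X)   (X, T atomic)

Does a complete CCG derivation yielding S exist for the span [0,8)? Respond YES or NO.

(NP/N)/N N NP (N\NP)/(S\NP) PP/S ((S\NP)\(PP/S))/N N\S N\(N\S)
CKY chart[0,8] = {N/(N\NP), NP, NP/(NP\NP), NP/(N\N), PP/(PP\NP), S/(S\NP)}; S ∉ chart

NO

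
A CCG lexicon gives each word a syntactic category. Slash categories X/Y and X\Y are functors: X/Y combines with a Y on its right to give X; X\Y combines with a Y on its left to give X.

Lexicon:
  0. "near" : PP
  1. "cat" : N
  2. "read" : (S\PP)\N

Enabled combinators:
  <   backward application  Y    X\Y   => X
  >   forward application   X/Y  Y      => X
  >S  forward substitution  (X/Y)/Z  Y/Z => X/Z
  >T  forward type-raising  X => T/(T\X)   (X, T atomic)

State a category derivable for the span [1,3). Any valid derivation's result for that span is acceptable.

S\PP

[0,3] S   <
  [0,1] "near" : PP
  [1,3] S\PP   <
    [1,2] "cat" : N
    [2,3] "read" : (S\PP)\N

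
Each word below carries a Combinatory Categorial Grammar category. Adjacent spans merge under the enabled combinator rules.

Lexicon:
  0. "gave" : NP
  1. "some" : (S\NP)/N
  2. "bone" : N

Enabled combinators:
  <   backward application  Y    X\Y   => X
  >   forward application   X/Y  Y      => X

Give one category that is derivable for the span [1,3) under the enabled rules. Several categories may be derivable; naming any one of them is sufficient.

[0,3] S   <
  [0,1] "gave" : NP
  [1,3] S\NP   >
    [1,2] "some" : (S\NP)/N
    [2,3] "bone" : N

S\NP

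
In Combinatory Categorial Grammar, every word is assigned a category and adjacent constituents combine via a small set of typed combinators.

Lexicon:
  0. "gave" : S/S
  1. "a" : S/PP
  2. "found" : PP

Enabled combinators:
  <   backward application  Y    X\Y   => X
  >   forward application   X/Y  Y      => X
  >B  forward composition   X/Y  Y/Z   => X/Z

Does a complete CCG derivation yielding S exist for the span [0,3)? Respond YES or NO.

[0,3] S   >
  [0,2] S/PP   >B
    [0,1] "gave" : S/S
    [1,2] "a" : S/PP
  [2,3] "found" : PP

YES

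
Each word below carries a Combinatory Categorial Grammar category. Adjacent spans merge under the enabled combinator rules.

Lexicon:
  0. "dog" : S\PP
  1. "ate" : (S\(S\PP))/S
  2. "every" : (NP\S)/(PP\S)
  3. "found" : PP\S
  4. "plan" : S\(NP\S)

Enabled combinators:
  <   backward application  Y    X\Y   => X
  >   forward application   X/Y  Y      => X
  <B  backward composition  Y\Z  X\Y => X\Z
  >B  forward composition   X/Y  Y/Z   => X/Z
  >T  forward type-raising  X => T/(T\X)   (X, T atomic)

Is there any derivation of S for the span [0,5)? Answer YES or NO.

YES

[0,5] S   <
  [0,1] "dog" : S\PP
  [1,5] S\(S\PP)   >
    [1,2] "ate" : (S\(S\PP))/S
    [2,5] S   <
      [2,4] NP\S   >
        [2,3] "every" : (NP\S)/(PP\S)
        [3,4] "found" : PP\S
      [4,5] "plan" : S\(NP\S)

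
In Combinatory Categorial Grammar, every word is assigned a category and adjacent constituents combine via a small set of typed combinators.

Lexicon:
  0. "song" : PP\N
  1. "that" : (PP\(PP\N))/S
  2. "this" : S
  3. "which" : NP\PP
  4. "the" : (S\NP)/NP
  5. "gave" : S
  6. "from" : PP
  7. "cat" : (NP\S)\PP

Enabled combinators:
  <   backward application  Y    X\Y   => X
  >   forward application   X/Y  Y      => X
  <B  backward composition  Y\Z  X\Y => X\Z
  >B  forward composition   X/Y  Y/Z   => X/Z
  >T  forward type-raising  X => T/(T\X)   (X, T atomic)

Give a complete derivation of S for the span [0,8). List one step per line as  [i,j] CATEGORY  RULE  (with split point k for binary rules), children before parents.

[0,8] S   <
  [0,4] NP   <
    [0,3] PP   <
      [0,1] "song" : PP\N
      [1,3] PP\(PP\N)   >
        [1,2] "that" : (PP\(PP\N))/S
        [2,3] "this" : S
    [3,4] "which" : NP\PP
  [4,8] S\NP   >
    [4,5] "the" : (S\NP)/NP
    [5,8] NP   >
      [5,6] NP/(NP\S)   >T
        [5,6] "gave" : S
      [6,8] NP\S   <
        [6,7] "from" : PP
        [7,8] "cat" : (NP\S)\PP

[0,1] PP\N  lex  "song"
[1,2] (PP\(PP\N))/S  lex  "that"
[2,3] S  lex  "this"
[1,3] PP\(PP\N)  >  k=2
[0,3] PP  <  k=1
[3,4] NP\PP  lex  "which"
[0,4] NP  <  k=3
[4,5] (S\NP)/NP  lex  "the"
[5,6] S  lex  "gave"
[5,6] NP/(NP\S)  >T
[6,7] PP  lex  "from"
[7,8] (NP\S)\PP  lex  "cat"
[6,8] NP\S  <  k=7
[5,8] NP  >  k=6
[4,8] S\NP  >  k=5
[0,8] S  <  k=4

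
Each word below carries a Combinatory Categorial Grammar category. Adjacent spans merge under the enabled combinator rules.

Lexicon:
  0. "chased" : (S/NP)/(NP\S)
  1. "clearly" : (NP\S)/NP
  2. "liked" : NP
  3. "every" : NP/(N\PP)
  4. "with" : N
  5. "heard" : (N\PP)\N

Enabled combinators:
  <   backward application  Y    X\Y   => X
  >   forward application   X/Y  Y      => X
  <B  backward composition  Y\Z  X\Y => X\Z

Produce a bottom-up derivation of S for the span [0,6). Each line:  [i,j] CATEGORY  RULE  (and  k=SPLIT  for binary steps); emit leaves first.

[0,1] (S/NP)/(NP\S)  lex  "chased"
[1,2] (NP\S)/NP  lex  "clearly"
[2,3] NP  lex  "liked"
[1,3] NP\S  >  k=2
[0,3] S/NP  >  k=1
[3,4] NP/(N\PP)  lex  "every"
[4,5] N  lex  "with"
[5,6] (N\PP)\N  lex  "heard"
[4,6] N\PP  <  k=5
[3,6] NP  >  k=4
[0,6] S  >  k=3

[0,6] S   >
  [0,3] S/NP   >
    [0,1] "chased" : (S/NP)/(NP\S)
    [1,3] NP\S   >
      [1,2] "clearly" : (NP\S)/NP
      [2,3] "liked" : NP
  [3,6] NP   >
    [3,4] "every" : NP/(N\PP)
    [4,6] N\PP   <
      [4,5] "with" : N
      [5,6] "heard" : (N\PP)\N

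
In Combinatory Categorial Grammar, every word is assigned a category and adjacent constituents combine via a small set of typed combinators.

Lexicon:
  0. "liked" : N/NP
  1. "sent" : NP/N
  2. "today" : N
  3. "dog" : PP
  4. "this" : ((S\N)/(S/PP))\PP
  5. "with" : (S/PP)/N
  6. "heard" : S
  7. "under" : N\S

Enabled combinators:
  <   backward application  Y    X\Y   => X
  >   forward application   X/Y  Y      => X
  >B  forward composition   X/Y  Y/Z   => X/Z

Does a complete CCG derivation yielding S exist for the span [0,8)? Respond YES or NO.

[0,8] S   <
  [0,3] N   >
    [0,1] "liked" : N/NP
    [1,3] NP   >
      [1,2] "sent" : NP/N
      [2,3] "today" : N
  [3,8] S\N   >
    [3,5] (S\N)/(S/PP)   <
      [3,4] "dog" : PP
      [4,5] "this" : ((S\N)/(S/PP))\PP
    [5,8] S/PP   >
      [5,6] "with" : (S/PP)/N
      [6,8] N   <
        [6,7] "heard" : S
        [7,8] "under" : N\S

YES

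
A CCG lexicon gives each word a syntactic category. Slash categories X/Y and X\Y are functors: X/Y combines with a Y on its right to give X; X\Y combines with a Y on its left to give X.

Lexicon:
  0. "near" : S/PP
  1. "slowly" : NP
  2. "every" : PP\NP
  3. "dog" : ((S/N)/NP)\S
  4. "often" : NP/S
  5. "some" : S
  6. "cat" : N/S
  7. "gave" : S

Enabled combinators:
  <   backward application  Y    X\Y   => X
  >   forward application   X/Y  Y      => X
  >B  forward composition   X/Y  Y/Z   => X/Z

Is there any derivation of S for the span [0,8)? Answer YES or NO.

[0,8] S   >
  [0,6] S/N   >
    [0,4] (S/N)/NP   <
      [0,3] S   >
        [0,1] "near" : S/PP
        [1,3] PP   <
          [1,2] "slowly" : NP
          [2,3] "every" : PP\NP
      [3,4] "dog" : ((S/N)/NP)\S
    [4,6] NP   >
      [4,5] "often" : NP/S
      [5,6] "some" : S
  [6,8] N   >
    [6,7] "cat" : N/S
    [7,8] "gave" : S

YES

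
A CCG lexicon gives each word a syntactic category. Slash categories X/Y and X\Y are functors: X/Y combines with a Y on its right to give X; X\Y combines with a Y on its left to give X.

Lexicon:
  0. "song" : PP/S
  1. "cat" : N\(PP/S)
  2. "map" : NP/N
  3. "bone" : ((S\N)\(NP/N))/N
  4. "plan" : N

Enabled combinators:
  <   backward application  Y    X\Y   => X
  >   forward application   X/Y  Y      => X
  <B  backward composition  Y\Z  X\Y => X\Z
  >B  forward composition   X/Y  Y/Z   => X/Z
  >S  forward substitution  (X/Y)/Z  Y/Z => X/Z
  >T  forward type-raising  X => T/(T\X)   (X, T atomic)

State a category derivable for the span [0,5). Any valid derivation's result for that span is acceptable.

[0,5] S   <
  [0,2] N   <
    [0,1] "song" : PP/S
    [1,2] "cat" : N\(PP/S)
  [2,5] S\N   <
    [2,3] "map" : NP/N
    [3,5] (S\N)\(NP/N)   >
      [3,4] "bone" : ((S\N)\(NP/N))/N
      [4,5] "plan" : N

S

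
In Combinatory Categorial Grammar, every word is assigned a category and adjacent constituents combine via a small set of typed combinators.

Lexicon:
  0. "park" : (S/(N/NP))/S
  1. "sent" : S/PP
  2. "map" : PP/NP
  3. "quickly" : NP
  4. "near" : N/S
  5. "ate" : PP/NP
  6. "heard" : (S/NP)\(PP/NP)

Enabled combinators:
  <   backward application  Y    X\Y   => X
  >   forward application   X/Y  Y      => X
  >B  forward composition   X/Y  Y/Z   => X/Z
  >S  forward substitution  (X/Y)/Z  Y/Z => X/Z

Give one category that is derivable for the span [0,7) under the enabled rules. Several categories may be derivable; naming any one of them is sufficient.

[0,7] S   >
  [0,4] S/(N/NP)   >
    [0,1] "park" : (S/(N/NP))/S
    [1,4] S   >
      [1,3] S/NP   >B
        [1,2] "sent" : S/PP
        [2,3] "map" : PP/NP
      [3,4] "quickly" : NP
  [4,7] N/NP   >B
    [4,5] "near" : N/S
    [5,7] S/NP   <
      [5,6] "ate" : PP/NP
      [6,7] "heard" : (S/NP)\(PP/NP)

S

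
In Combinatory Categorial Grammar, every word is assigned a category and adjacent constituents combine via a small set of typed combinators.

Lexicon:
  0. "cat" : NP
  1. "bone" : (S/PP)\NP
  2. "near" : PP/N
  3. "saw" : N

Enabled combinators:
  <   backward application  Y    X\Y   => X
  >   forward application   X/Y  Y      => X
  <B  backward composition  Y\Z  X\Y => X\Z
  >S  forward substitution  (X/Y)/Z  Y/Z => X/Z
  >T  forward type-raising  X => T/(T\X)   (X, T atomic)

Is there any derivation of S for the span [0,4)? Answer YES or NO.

YES

[0,4] S   >
  [0,2] S/PP   <
    [0,1] "cat" : NP
    [1,2] "bone" : (S/PP)\NP
  [2,4] PP   >
    [2,3] "near" : PP/N
    [3,4] "saw" : N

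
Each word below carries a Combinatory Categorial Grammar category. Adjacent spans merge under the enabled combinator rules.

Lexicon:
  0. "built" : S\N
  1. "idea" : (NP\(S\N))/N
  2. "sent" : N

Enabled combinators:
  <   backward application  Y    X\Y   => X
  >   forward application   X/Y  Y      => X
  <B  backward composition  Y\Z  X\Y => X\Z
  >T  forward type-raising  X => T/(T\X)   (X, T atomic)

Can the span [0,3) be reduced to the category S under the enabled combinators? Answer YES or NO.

S\N (NP\(S\N))/N N
CKY chart[0,3] = {N/(N\NP), NP, NP/(NP\NP), PP/(PP\NP), S/(S\NP)}; S ∉ chart

NO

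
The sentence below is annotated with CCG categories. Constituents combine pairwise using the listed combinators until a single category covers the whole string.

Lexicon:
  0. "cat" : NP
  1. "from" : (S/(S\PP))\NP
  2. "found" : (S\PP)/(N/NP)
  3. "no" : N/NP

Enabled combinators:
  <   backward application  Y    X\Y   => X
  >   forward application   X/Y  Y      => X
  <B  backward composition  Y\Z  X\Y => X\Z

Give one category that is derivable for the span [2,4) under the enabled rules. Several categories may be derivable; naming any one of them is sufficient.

S\PP

[0,4] S   >
  [0,2] S/(S\PP)   <
    [0,1] "cat" : NP
    [1,2] "from" : (S/(S\PP))\NP
  [2,4] S\PP   >
    [2,3] "found" : (S\PP)/(N/NP)
    [3,4] "no" : N/NP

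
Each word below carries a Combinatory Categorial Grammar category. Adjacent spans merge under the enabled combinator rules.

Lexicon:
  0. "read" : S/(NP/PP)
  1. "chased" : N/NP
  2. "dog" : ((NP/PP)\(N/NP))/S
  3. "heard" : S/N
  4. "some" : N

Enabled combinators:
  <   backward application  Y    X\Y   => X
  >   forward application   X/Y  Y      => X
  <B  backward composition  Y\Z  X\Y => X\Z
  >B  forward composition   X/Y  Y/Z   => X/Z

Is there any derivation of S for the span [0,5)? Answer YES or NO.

[0,5] S   >
  [0,1] "read" : S/(NP/PP)
  [1,5] NP/PP   <
    [1,2] "chased" : N/NP
    [2,5] (NP/PP)\(N/NP)   >
      [2,3] "dog" : ((NP/PP)\(N/NP))/S
      [3,5] S   >
        [3,4] "heard" : S/N
        [4,5] "some" : N

YES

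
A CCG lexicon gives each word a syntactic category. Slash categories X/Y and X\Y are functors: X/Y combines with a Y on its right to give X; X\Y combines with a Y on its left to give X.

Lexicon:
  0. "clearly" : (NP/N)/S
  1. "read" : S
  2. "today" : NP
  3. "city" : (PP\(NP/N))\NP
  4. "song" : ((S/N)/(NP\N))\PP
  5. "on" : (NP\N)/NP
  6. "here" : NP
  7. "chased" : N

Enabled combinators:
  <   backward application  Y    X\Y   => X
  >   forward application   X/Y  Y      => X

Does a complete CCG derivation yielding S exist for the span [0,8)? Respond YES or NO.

[0,8] S   >
  [0,7] S/N   >
    [0,5] (S/N)/(NP\N)   <
      [0,4] PP   <
        [0,2] NP/N   >
          [0,1] "clearly" : (NP/N)/S
          [1,2] "read" : S
        [2,4] PP\(NP/N)   <
          [2,3] "today" : NP
          [3,4] "city" : (PP\(NP/N))\NP
      [4,5] "song" : ((S/N)/(NP\N))\PP
    [5,7] NP\N   >
      [5,6] "on" : (NP\N)/NP
      [6,7] "here" : NP
  [7,8] "chased" : N

YES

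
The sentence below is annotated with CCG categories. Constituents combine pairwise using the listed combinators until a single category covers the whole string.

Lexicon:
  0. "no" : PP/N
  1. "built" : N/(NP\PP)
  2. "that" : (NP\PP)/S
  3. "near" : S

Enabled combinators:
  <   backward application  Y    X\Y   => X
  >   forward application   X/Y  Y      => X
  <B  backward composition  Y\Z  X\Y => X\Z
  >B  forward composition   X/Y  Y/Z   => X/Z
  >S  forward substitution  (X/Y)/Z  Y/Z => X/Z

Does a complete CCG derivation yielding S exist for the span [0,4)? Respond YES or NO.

NO

PP/N N/(NP\PP) (NP\PP)/S S
CKY chart[0,4] = {PP}; S ∉ chart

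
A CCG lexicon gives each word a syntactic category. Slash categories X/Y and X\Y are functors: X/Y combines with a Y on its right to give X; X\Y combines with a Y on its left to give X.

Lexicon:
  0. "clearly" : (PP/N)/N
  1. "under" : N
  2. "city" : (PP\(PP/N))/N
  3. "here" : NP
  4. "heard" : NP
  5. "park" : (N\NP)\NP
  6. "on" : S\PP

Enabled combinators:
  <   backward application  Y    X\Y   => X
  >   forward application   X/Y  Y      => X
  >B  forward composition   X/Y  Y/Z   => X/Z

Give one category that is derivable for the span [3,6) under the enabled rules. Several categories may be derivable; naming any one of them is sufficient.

[0,7] S   <
  [0,6] PP   <
    [0,2] PP/N   >
      [0,1] "clearly" : (PP/N)/N
      [1,2] "under" : N
    [2,6] PP\(PP/N)   >
      [2,3] "city" : (PP\(PP/N))/N
      [3,6] N   <
        [3,4] "here" : NP
        [4,6] N\NP   <
          [4,5] "heard" : NP
          [5,6] "park" : (N\NP)\NP
  [6,7] "on" : S\PP

N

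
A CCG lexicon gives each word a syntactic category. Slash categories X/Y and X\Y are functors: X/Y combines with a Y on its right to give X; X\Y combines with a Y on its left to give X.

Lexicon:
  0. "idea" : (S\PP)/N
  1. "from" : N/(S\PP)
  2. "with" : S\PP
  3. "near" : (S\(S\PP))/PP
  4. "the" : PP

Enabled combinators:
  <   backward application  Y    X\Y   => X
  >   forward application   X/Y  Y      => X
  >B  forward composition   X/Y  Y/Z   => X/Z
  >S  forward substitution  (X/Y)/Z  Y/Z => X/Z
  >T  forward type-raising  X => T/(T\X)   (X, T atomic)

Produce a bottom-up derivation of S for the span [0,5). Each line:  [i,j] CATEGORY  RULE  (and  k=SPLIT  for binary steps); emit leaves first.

[0,5] S   <
  [0,3] S\PP   >
    [0,1] "idea" : (S\PP)/N
    [1,3] N   >
      [1,2] "from" : N/(S\PP)
      [2,3] "with" : S\PP
  [3,5] S\(S\PP)   >
    [3,4] "near" : (S\(S\PP))/PP
    [4,5] "the" : PP

[0,1] (S\PP)/N  lex  "idea"
[1,2] N/(S\PP)  lex  "from"
[2,3] S\PP  lex  "with"
[1,3] N  >  k=2
[0,3] S\PP  >  k=1
[3,4] (S\(S\PP))/PP  lex  "near"
[4,5] PP  lex  "the"
[3,5] S\(S\PP)  >  k=4
[0,5] S  <  k=3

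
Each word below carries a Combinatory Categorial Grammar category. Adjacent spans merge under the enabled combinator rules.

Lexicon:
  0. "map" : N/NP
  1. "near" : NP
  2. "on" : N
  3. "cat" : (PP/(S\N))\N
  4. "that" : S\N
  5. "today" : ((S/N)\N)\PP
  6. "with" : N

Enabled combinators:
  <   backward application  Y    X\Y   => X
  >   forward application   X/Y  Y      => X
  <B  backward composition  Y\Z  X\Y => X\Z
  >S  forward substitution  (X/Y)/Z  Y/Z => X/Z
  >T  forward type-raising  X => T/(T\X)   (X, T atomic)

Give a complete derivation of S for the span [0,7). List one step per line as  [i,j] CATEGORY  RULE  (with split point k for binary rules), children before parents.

[0,1] N/NP  lex  "map"
[1,2] NP  lex  "near"
[0,2] N  >  k=1
[2,3] N  lex  "on"
[3,4] (PP/(S\N))\N  lex  "cat"
[2,4] PP/(S\N)  <  k=3
[4,5] S\N  lex  "that"
[2,5] PP  >  k=4
[5,6] ((S/N)\N)\PP  lex  "today"
[2,6] (S/N)\N  <  k=5
[0,6] S/N  <  k=2
[6,7] N  lex  "with"
[0,7] S  >  k=6

[0,7] S   >
  [0,6] S/N   <
    [0,2] N   >
      [0,1] "map" : N/NP
      [1,2] "near" : NP
    [2,6] (S/N)\N   <
      [2,5] PP   >
        [2,4] PP/(S\N)   <
          [2,3] "on" : N
          [3,4] "cat" : (PP/(S\N))\N
        [4,5] "that" : S\N
      [5,6] "today" : ((S/N)\N)\PP
  [6,7] "with" : N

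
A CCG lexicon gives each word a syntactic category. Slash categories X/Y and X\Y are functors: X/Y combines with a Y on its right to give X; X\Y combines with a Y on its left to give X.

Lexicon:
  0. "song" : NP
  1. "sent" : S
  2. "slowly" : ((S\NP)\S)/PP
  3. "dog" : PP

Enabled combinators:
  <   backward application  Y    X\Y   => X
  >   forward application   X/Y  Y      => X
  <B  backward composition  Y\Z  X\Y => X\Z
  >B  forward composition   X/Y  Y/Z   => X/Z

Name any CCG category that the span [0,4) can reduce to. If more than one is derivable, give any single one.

[0,4] S   <
  [0,1] "song" : NP
  [1,4] S\NP   <
    [1,2] "sent" : S
    [2,4] (S\NP)\S   >
      [2,3] "slowly" : ((S\NP)\S)/PP
      [3,4] "dog" : PP

S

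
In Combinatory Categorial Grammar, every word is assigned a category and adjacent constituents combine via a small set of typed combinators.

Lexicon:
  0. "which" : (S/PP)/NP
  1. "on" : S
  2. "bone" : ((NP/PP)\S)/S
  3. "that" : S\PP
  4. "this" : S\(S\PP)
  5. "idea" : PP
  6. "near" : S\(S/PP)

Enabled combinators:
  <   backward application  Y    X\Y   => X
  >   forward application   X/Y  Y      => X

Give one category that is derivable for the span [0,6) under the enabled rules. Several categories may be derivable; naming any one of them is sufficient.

S/PP

[0,7] S   <
  [0,6] S/PP   >
    [0,1] "which" : (S/PP)/NP
    [1,6] NP   >
      [1,5] NP/PP   <
        [1,2] "on" : S
        [2,5] (NP/PP)\S   >
          [2,3] "bone" : ((NP/PP)\S)/S
          [3,5] S   <
            [3,4] "that" : S\PP
            [4,5] "this" : S\(S\PP)
      [5,6] "idea" : PP
  [6,7] "near" : S\(S/PP)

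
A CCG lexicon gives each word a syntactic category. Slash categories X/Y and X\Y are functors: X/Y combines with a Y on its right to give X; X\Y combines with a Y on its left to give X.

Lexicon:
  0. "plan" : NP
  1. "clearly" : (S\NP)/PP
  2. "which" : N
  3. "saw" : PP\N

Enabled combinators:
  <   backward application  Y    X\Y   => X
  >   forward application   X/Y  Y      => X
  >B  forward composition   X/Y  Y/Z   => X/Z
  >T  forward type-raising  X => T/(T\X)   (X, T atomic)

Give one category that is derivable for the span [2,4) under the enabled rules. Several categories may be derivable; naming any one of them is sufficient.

[0,4] S   <
  [0,1] "plan" : NP
  [1,4] S\NP   >
    [1,2] "clearly" : (S\NP)/PP
    [2,4] PP   >
      [2,3] PP/(PP\N)   >T
        [2,3] "which" : N
      [3,4] "saw" : PP\N

PP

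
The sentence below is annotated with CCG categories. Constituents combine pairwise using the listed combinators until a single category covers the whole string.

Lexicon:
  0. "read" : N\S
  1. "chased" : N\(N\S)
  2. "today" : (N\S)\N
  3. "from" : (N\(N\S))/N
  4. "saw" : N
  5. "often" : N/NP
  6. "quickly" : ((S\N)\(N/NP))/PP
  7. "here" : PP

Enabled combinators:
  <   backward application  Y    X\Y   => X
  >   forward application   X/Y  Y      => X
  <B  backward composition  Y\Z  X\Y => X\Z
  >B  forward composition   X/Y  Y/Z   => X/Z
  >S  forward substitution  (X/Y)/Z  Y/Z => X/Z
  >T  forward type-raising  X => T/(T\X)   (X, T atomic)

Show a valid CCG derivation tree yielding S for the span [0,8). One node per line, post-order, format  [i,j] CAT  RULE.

[0,1] N\S  lex  "read"
[1,2] N\(N\S)  lex  "chased"
[0,2] N  <  k=1
[2,3] (N\S)\N  lex  "today"
[0,3] N\S  <  k=2
[3,4] (N\(N\S))/N  lex  "from"
[4,5] N  lex  "saw"
[3,5] N\(N\S)  >  k=4
[0,5] N  <  k=3
[5,6] N/NP  lex  "often"
[6,7] ((S\N)\(N/NP))/PP  lex  "quickly"
[7,8] PP  lex  "here"
[6,8] (S\N)\(N/NP)  >  k=7
[5,8] S\N  <  k=6
[0,8] S  <  k=5

[0,8] S   <
  [0,5] N   <
    [0,3] N\S   <
      [0,2] N   <
        [0,1] "read" : N\S
        [1,2] "chased" : N\(N\S)
      [2,3] "today" : (N\S)\N
    [3,5] N\(N\S)   >
      [3,4] "from" : (N\(N\S))/N
      [4,5] "saw" : N
  [5,8] S\N   <
    [5,6] "often" : N/NP
    [6,8] (S\N)\(N/NP)   >
      [6,7] "quickly" : ((S\N)\(N/NP))/PP
      [7,8] "here" : PP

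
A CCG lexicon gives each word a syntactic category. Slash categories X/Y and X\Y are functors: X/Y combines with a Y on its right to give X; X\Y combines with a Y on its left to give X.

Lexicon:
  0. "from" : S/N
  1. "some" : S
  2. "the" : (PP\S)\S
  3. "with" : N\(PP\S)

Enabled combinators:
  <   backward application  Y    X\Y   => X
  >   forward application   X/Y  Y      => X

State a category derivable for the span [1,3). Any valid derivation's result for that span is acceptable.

PP\S

[0,4] S   >
  [0,1] "from" : S/N
  [1,4] N   <
    [1,3] PP\S   <
      [1,2] "some" : S
      [2,3] "the" : (PP\S)\S
    [3,4] "with" : N\(PP\S)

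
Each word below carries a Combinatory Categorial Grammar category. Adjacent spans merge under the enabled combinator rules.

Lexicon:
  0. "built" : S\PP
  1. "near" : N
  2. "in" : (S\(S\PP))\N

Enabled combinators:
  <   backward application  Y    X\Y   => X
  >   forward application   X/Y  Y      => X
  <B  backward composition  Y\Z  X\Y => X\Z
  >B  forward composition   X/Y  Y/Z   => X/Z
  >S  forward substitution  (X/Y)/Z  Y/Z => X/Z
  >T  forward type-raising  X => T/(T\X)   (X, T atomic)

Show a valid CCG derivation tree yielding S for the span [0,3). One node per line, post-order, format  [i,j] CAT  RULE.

[0,1] S\PP  lex  "built"
[1,2] N  lex  "near"
[2,3] (S\(S\PP))\N  lex  "in"
[1,3] S\(S\PP)  <  k=2
[0,3] S  <  k=1

[0,3] S   <
  [0,1] "built" : S\PP
  [1,3] S\(S\PP)   <
    [1,2] "near" : N
    [2,3] "in" : (S\(S\PP))\N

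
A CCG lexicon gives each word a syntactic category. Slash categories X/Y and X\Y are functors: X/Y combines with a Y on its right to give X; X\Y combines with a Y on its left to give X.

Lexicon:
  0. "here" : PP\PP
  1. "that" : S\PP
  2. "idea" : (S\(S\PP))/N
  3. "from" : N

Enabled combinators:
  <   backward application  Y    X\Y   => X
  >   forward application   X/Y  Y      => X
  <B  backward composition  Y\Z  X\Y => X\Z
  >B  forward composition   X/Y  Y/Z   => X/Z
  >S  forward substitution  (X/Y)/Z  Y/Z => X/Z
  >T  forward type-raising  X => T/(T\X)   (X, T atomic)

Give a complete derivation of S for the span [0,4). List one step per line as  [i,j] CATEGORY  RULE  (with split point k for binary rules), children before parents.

[0,1] PP\PP  lex  "here"
[1,2] S\PP  lex  "that"
[0,2] S\PP  <B  k=1
[2,3] (S\(S\PP))/N  lex  "idea"
[3,4] N  lex  "from"
[2,4] S\(S\PP)  >  k=3
[0,4] S  <  k=2

[0,4] S   <
  [0,2] S\PP   <B
    [0,1] "here" : PP\PP
    [1,2] "that" : S\PP
  [2,4] S\(S\PP)   >
    [2,3] "idea" : (S\(S\PP))/N
    [3,4] "from" : N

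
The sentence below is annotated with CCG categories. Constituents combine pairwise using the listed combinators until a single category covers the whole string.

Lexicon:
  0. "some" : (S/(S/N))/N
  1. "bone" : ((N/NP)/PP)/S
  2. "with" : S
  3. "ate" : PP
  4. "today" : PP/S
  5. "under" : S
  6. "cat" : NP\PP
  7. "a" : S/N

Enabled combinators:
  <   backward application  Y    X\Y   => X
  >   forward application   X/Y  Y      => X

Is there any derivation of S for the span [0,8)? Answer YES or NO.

[0,8] S   >
  [0,7] S/(S/N)   >
    [0,1] "some" : (S/(S/N))/N
    [1,7] N   >
      [1,4] N/NP   >
        [1,3] (N/NP)/PP   >
          [1,2] "bone" : ((N/NP)/PP)/S
          [2,3] "with" : S
        [3,4] "ate" : PP
      [4,7] NP   <
        [4,6] PP   >
          [4,5] "today" : PP/S
          [5,6] "under" : S
        [6,7] "cat" : NP\PP
  [7,8] "a" : S/N

YES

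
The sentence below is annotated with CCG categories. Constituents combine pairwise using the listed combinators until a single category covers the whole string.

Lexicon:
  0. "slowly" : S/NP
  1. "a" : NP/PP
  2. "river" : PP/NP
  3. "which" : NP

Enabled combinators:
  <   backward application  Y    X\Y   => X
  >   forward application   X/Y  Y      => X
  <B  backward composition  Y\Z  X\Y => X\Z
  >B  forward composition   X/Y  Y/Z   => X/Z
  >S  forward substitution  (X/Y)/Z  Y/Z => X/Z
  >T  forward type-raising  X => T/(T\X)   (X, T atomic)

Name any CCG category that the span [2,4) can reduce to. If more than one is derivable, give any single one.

[0,4] S   >
  [0,2] S/PP   >B
    [0,1] "slowly" : S/NP
    [1,2] "a" : NP/PP
  [2,4] PP   >
    [2,3] "river" : PP/NP
    [3,4] "which" : NP

PP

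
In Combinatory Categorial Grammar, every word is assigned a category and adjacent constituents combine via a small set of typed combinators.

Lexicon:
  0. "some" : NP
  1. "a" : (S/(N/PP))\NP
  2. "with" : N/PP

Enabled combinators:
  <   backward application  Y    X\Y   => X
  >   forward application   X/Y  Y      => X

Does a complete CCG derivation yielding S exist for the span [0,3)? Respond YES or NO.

[0,3] S   >
  [0,2] S/(N/PP)   <
    [0,1] "some" : NP
    [1,2] "a" : (S/(N/PP))\NP
  [2,3] "with" : N/PP

YES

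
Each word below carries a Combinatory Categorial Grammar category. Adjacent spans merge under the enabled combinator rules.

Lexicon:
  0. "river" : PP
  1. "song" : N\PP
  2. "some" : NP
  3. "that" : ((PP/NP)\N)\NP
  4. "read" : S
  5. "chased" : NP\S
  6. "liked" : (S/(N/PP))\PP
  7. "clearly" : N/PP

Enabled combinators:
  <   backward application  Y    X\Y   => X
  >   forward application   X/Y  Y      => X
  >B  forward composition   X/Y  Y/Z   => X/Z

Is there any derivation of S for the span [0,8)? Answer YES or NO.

[0,8] S   >
  [0,7] S/(N/PP)   <
    [0,6] PP   >
      [0,4] PP/NP   <
        [0,2] N   <
          [0,1] "river" : PP
          [1,2] "song" : N\PP
        [2,4] (PP/NP)\N   <
          [2,3] "some" : NP
          [3,4] "that" : ((PP/NP)\N)\NP
      [4,6] NP   <
        [4,5] "read" : S
        [5,6] "chased" : NP\S
    [6,7] "liked" : (S/(N/PP))\PP
  [7,8] "clearly" : N/PP

YES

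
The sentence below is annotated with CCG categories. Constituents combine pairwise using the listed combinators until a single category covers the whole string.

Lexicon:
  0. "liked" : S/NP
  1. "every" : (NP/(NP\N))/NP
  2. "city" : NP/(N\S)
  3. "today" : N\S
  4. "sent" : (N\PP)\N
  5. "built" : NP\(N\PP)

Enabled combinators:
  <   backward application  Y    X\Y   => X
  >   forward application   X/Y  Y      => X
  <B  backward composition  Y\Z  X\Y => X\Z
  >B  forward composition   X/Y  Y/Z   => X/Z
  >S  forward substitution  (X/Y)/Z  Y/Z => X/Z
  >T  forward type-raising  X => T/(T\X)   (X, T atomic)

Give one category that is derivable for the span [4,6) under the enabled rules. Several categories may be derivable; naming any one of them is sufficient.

[0,6] S   >
  [0,1] "liked" : S/NP
  [1,6] NP   >
    [1,4] NP/(NP\N)   >
      [1,2] "every" : (NP/(NP\N))/NP
      [2,4] NP   >
        [2,3] "city" : NP/(N\S)
        [3,4] "today" : N\S
    [4,6] NP\N   <B
      [4,5] "sent" : (N\PP)\N
      [5,6] "built" : NP\(N\PP)

NP\N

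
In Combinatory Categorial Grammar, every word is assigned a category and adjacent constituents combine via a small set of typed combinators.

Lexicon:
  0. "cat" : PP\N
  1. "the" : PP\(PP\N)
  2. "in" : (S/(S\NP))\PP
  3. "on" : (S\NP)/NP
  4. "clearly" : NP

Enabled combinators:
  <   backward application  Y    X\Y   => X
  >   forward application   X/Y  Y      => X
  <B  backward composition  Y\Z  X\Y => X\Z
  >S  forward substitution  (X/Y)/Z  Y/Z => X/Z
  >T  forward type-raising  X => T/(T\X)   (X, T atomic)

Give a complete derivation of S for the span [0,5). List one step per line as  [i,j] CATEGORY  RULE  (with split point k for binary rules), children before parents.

[0,1] PP\N  lex  "cat"
[1,2] PP\(PP\N)  lex  "the"
[0,2] PP  <  k=1
[2,3] (S/(S\NP))\PP  lex  "in"
[0,3] S/(S\NP)  <  k=2
[3,4] (S\NP)/NP  lex  "on"
[4,5] NP  lex  "clearly"
[3,5] S\NP  >  k=4
[0,5] S  >  k=3

[0,5] S   >
  [0,3] S/(S\NP)   <
    [0,2] PP   <
      [0,1] "cat" : PP\N
      [1,2] "the" : PP\(PP\N)
    [2,3] "in" : (S/(S\NP))\PP
  [3,5] S\NP   >
    [3,4] "on" : (S\NP)/NP
    [4,5] "clearly" : NP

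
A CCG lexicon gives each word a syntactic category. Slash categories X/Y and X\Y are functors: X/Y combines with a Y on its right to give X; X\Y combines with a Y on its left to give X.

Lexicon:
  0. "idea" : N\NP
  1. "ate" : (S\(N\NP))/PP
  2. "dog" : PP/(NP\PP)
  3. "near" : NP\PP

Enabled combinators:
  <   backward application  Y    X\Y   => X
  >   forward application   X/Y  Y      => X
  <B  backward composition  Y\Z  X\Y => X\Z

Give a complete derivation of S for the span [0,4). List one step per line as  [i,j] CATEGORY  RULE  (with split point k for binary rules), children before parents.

[0,4] S   <
  [0,1] "idea" : N\NP
  [1,4] S\(N\NP)   >
    [1,2] "ate" : (S\(N\NP))/PP
    [2,4] PP   >
      [2,3] "dog" : PP/(NP\PP)
      [3,4] "near" : NP\PP

[0,1] N\NP  lex  "idea"
[1,2] (S\(N\NP))/PP  lex  "ate"
[2,3] PP/(NP\PP)  lex  "dog"
[3,4] NP\PP  lex  "near"
[2,4] PP  >  k=3
[1,4] S\(N\NP)  >  k=2
[0,4] S  <  k=1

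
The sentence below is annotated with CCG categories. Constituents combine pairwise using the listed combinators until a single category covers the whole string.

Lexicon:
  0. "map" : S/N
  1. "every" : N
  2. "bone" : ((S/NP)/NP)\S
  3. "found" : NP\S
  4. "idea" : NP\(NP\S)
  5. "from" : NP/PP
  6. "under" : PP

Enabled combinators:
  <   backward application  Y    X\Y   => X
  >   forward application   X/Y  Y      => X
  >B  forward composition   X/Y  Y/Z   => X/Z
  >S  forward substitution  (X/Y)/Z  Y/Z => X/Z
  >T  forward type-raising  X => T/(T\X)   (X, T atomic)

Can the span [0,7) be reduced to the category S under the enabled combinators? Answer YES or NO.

YES

[0,7] S   >
  [0,5] S/NP   >
    [0,3] (S/NP)/NP   <
      [0,2] S   >
        [0,1] "map" : S/N
        [1,2] "every" : N
      [2,3] "bone" : ((S/NP)/NP)\S
    [3,5] NP   <
      [3,4] "found" : NP\S
      [4,5] "idea" : NP\(NP\S)
  [5,7] NP   >
    [5,6] "from" : NP/PP
    [6,7] "under" : PP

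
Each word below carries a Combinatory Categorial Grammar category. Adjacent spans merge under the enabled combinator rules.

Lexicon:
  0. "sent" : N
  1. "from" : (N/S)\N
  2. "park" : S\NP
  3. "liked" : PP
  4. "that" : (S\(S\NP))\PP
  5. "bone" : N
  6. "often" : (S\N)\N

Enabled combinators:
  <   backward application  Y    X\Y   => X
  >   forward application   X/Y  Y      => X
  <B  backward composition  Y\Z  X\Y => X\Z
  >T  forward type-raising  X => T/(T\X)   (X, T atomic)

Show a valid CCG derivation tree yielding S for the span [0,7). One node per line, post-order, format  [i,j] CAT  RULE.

[0,1] N  lex  "sent"
[1,2] (N/S)\N  lex  "from"
[0,2] N/S  <  k=1
[2,3] S\NP  lex  "park"
[3,4] PP  lex  "liked"
[4,5] (S\(S\NP))\PP  lex  "that"
[3,5] S\(S\NP)  <  k=4
[2,5] S  <  k=3
[0,5] N  >  k=2
[5,6] N  lex  "bone"
[6,7] (S\N)\N  lex  "often"
[5,7] S\N  <  k=6
[0,7] S  <  k=5

[0,7] S   <
  [0,5] N   >
    [0,2] N/S   <
      [0,1] "sent" : N
      [1,2] "from" : (N/S)\N
    [2,5] S   <
      [2,3] "park" : S\NP
      [3,5] S\(S\NP)   <
        [3,4] "liked" : PP
        [4,5] "that" : (S\(S\NP))\PP
  [5,7] S\N   <
    [5,6] "bone" : N
    [6,7] "often" : (S\N)\N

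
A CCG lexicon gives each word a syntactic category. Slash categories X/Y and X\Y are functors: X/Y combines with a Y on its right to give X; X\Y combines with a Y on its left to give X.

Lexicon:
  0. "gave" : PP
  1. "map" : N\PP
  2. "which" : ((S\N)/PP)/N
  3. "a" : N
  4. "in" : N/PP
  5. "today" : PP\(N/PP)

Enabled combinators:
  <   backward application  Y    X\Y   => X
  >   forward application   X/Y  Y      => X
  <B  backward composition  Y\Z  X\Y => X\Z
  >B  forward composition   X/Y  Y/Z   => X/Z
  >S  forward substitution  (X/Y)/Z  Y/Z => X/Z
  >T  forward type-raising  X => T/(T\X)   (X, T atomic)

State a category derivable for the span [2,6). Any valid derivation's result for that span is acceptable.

S\N

[0,6] S   <
  [0,2] N   <
    [0,1] "gave" : PP
    [1,2] "map" : N\PP
  [2,6] S\N   >
    [2,4] (S\N)/PP   >
      [2,3] "which" : ((S\N)/PP)/N
      [3,4] "a" : N
    [4,6] PP   <
      [4,5] "in" : N/PP
      [5,6] "today" : PP\(N/PP)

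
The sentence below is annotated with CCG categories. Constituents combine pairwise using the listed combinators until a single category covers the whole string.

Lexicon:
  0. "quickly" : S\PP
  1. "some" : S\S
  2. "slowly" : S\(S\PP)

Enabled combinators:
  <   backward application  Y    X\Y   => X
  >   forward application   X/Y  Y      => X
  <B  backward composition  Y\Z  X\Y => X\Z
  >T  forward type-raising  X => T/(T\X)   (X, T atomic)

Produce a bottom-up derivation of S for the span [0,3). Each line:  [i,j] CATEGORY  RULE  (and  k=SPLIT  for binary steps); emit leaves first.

[0,1] S\PP  lex  "quickly"
[1,2] S\S  lex  "some"
[0,2] S\PP  <B  k=1
[2,3] S\(S\PP)  lex  "slowly"
[0,3] S  <  k=2

[0,3] S   <
  [0,2] S\PP   <B
    [0,1] "quickly" : S\PP
    [1,2] "some" : S\S
  [2,3] "slowly" : S\(S\PP)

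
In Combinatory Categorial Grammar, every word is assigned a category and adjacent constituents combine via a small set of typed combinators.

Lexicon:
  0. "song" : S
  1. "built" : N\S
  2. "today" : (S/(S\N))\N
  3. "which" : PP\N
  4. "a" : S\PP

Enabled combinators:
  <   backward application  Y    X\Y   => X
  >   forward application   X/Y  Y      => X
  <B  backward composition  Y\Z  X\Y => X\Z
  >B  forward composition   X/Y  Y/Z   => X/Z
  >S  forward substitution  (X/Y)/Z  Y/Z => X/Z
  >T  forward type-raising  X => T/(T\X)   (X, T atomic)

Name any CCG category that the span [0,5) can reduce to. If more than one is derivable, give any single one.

S

[0,5] S   >
  [0,3] S/(S\N)   <
    [0,2] N   <
      [0,1] "song" : S
      [1,2] "built" : N\S
    [2,3] "today" : (S/(S\N))\N
  [3,5] S\N   <B
    [3,4] "which" : PP\N
    [4,5] "a" : S\PP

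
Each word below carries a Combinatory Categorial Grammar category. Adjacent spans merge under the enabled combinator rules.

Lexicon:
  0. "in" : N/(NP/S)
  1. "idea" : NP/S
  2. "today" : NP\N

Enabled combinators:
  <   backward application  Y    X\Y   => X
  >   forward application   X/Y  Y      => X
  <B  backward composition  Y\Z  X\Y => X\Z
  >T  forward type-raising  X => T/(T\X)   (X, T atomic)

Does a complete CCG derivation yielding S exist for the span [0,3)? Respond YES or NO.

NO

N/(NP/S) NP/S NP\N
CKY chart[0,3] = {N/(N\NP), NP, NP/(NP\NP), PP/(PP\NP), S/(S\NP)}; S ∉ chart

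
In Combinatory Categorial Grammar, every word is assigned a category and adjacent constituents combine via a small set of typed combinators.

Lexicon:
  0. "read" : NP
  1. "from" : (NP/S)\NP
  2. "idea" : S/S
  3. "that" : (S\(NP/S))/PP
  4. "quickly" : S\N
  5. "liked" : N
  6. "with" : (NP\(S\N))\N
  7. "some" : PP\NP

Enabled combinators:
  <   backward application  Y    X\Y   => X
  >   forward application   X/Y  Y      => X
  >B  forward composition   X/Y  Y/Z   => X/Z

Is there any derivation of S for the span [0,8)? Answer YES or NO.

[0,8] S   <
  [0,3] NP/S   >B
    [0,2] NP/S   <
      [0,1] "read" : NP
      [1,2] "from" : (NP/S)\NP
    [2,3] "idea" : S/S
  [3,8] S\(NP/S)   >
    [3,4] "that" : (S\(NP/S))/PP
    [4,8] PP   <
      [4,7] NP   <
        [4,5] "quickly" : S\N
        [5,7] NP\(S\N)   <
          [5,6] "liked" : N
          [6,7] "with" : (NP\(S\N))\N
      [7,8] "some" : PP\NP

YES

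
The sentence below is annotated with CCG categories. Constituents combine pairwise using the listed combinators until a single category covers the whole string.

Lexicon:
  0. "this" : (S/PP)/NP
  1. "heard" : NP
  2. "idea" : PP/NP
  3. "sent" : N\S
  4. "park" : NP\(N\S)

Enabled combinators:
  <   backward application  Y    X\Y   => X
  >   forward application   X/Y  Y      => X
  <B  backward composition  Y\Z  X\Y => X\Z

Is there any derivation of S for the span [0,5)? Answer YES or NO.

YES

[0,5] S   >
  [0,2] S/PP   >
    [0,1] "this" : (S/PP)/NP
    [1,2] "heard" : NP
  [2,5] PP   >
    [2,3] "idea" : PP/NP
    [3,5] NP   <
      [3,4] "sent" : N\S
      [4,5] "park" : NP\(N\S)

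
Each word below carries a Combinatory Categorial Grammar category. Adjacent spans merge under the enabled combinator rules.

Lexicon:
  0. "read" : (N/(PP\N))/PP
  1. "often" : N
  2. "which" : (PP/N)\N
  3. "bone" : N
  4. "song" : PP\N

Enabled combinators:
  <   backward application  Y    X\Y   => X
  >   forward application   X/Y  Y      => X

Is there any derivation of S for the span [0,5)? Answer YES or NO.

NO

(N/(PP\N))/PP N (PP/N)\N N PP\N
CKY chart[0,5] = {N}; S ∉ chart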